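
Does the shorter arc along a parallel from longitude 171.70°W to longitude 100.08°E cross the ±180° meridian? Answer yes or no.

Naïve |100.08 − -171.70| = 271.78° > 180°, so the shorter arc goes the other way round — across 180°.
Signed shortest Δλ = ((100.08 − -171.70 + 180) mod 360) − 180 = -88.22°.
Going west by 88.22° from -171.70° passes through 180° before reaching +100.08°.

Yes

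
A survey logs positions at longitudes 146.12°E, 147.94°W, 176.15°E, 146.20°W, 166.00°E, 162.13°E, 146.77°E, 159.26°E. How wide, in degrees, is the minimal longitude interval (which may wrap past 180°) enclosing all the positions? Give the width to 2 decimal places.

Sort the longitudes: -147.94°, -146.20°, +146.12°, +146.77°, +159.26°, +162.13°, +166.00°, +176.15°.
Eastward gaps between consecutive values (wrapping around): 1.74°, 292.32°, 0.65°, 12.49°, 2.87°, 3.87°, 10.15°, 35.91°.
Largest gap = 292.32° ⇒ minimal covering band is its complement: 360° − 292.32° = 67.68°.
Band runs from +146.12° eastward to -146.20°, crossing the antimeridian.

67.68°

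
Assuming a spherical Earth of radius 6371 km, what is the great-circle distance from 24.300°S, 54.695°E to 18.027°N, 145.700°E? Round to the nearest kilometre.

Δλ = 145.700 − 54.695 = 91.005°.
Δφ = 18.027 − -24.300 = 42.327°.
a = sin²(Δφ/2) + cos φ₁ · cos φ₂ · sin²(Δλ/2) = 0.571275.
c = 2·atan2(√a, √(1−a)) = 1.71383 rad → d = 6371·c ≈ 10918.84 km.

10919 km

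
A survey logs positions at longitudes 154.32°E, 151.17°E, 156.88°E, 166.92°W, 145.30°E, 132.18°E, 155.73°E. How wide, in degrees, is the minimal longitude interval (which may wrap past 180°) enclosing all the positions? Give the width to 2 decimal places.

Sort the longitudes: -166.92°, +132.18°, +145.30°, +151.17°, +154.32°, +155.73°, +156.88°.
Eastward gaps between consecutive values (wrapping around): 299.10°, 13.12°, 5.87°, 3.15°, 1.41°, 1.15°, 36.20°.
Largest gap = 299.10° ⇒ minimal covering band is its complement: 360° − 299.10° = 60.90°.
Band runs from +132.18° eastward to -166.92°, crossing the antimeridian.

60.90°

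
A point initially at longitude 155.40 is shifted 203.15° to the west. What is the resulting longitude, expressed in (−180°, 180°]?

Start at +155.40°; shift −203.15° → -47.75°.
-47.75° already lies in (−180°, 180°].

-47.75°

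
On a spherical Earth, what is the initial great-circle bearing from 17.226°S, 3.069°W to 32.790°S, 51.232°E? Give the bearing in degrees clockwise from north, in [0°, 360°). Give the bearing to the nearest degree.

119°

Δλ = 51.232 − -3.069 = 54.301°.
θ = atan2( sin Δλ · cos φ₂ , cos φ₁ · sin φ₂ − sin φ₁ · cos φ₂ · cos Δλ )
  = atan2(0.68270, -0.37200) = 118.586° → normalised to [0°, 360°): 118.586°.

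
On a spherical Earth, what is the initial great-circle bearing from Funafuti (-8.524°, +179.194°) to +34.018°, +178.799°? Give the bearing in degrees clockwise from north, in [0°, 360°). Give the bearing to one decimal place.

359.5°

Δλ = 178.799 − 179.194 = -0.395°.
θ = atan2( sin Δλ · cos φ₂ , cos φ₁ · sin φ₂ − sin φ₁ · cos φ₂ · cos Δλ )
  = atan2(-0.00571, 0.67613) = -0.484° → normalised to [0°, 360°): 359.516°.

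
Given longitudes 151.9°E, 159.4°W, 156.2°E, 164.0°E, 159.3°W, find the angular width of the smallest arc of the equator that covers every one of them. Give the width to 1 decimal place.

Sort the longitudes: -159.4°, -159.3°, +151.9°, +156.2°, +164.0°.
Eastward gaps between consecutive values (wrapping around): 0.1°, 311.2°, 4.3°, 7.8°, 36.6°.
Largest gap = 311.2° ⇒ minimal covering band is its complement: 360° − 311.2° = 48.8°.
Band runs from +151.9° eastward to -159.3°, crossing the antimeridian.

48.8°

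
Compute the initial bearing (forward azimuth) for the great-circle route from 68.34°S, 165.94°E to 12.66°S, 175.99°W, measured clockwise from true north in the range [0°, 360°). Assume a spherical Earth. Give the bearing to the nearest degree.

21°

Δλ = -175.99 − 165.94 = -341.93°; wrapped into (−180°, 180°]: 18.07°.
θ = atan2( sin Δλ · cos φ₂ , cos φ₁ · sin φ₂ − sin φ₁ · cos φ₂ · cos Δλ )
  = atan2(0.30264, 0.78118) = 21.177° → normalised to [0°, 360°): 21.177°.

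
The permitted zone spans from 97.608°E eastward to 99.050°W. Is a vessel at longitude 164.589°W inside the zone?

Yes

Band width going east from +97.608° to -99.050°: ((-99.050 − 97.608) mod 360) = 163.342°.
Offset of -164.589° east of the west edge: ((-164.589 − 97.608) mod 360) = 97.803°.
97.803° ≤ 163.342° ⇒ inside.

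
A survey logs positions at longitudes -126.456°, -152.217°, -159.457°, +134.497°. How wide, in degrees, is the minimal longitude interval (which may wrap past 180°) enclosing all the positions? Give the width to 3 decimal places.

Sort the longitudes: -159.457°, -152.217°, -126.456°, +134.497°.
Eastward gaps between consecutive values (wrapping around): 7.240°, 25.761°, 260.953°, 66.046°.
Largest gap = 260.953° ⇒ minimal covering band is its complement: 360° − 260.953° = 99.047°.
Band runs from +134.497° eastward to -126.456°, crossing the antimeridian.

99.047°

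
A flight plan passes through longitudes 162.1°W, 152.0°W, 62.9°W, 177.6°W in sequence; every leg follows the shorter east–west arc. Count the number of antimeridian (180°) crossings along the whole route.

Leg 1: -162.1° → -152.0°, shortest Δλ = 10.1° (east) — does not cross 180°.
Leg 2: -152.0° → -62.9°, shortest Δλ = 89.1° (east) — does not cross 180°.
Leg 3: -62.9° → -177.6°, shortest Δλ = -114.7° (west) — does not cross 180°.
Total crossings: 0.

0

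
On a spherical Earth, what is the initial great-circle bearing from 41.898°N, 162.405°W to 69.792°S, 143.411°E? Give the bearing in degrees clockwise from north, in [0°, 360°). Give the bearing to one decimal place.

Δλ = 143.411 − -162.405 = 305.816°; wrapped into (−180°, 180°]: -54.184°.
θ = atan2( sin Δλ · cos φ₂ , cos φ₁ · sin φ₂ − sin φ₁ · cos φ₂ · cos Δλ )
  = atan2(-0.28011, -0.83351) = -161.425° → normalised to [0°, 360°): 198.575°.

198.6°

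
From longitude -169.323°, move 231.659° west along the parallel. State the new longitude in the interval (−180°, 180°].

Start at -169.323°; shift −231.659° → -400.982°.
-400.982° lies outside (−180°, 180°]; add 360° → -40.982°.

-40.982°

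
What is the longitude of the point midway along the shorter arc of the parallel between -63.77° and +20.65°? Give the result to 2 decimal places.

-21.56°

Signed shortest Δλ from -63.77° to +20.65° is +84.42°.
Midpoint longitude = -63.77° + (+84.42°)/2 = -63.77° + 42.21° = -21.56°.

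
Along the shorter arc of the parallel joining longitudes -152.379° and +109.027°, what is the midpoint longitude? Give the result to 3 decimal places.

Signed shortest Δλ from -152.379° to +109.027° is -98.594°.
Midpoint longitude = -152.379° + (-98.594°)/2 = -152.379° − 49.297° = -201.676°.
Normalise into (−180°, 180°]: +158.324°.
(The naïve average (-152.379 + +109.027)/2 = -21.676° is on the wrong side of the globe.)

+158.324°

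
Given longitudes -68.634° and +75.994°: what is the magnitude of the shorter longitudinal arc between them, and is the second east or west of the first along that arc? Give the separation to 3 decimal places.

Raw difference: 75.994 − -68.634 = 144.628°.
Normalise into (−180°, 180°]: 144.628° stays 144.628°.
Positive ⇒ the second point lies to the east; separation 144.628°.

144.628° east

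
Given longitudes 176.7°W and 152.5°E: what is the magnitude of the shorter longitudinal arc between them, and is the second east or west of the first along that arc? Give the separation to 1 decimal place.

Raw difference: 152.5 − -176.7 = 329.2°.
Normalise into (−180°, 180°]: 329.2° − 360° = -30.8°.
Negative ⇒ the second point lies to the west; separation 30.8°.

30.8° west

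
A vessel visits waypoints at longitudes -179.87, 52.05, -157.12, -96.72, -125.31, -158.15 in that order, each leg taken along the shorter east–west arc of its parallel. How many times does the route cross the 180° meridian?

2

Leg 1: -179.87° → +52.05°, shortest Δλ = -128.08° (west) — crosses 180°.
Leg 2: +52.05° → -157.12°, shortest Δλ = 150.83° (east) — crosses 180°.
Leg 3: -157.12° → -96.72°, shortest Δλ = 60.4° (east) — does not cross 180°.
Leg 4: -96.72° → -125.31°, shortest Δλ = -28.59° (west) — does not cross 180°.
Leg 5: -125.31° → -158.15°, shortest Δλ = -32.84° (west) — does not cross 180°.
Total crossings: 2.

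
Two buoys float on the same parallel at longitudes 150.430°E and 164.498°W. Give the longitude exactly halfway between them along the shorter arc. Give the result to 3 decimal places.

172.966°E

Signed shortest Δλ from +150.430° to -164.498° is +45.072°.
Midpoint longitude = +150.430° + (+45.072°)/2 = +150.430° + 22.536° = +172.966°.
(The naïve average (+150.430 + -164.498)/2 = -7.034° is on the wrong side of the globe.)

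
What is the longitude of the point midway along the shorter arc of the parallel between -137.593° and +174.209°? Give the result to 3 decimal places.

-161.692°

Signed shortest Δλ from -137.593° to +174.209° is -48.198°.
Midpoint longitude = -137.593° + (-48.198°)/2 = -137.593° − 24.099° = -161.692°.
(The naïve average (-137.593 + +174.209)/2 = 18.308° is on the wrong side of the globe.)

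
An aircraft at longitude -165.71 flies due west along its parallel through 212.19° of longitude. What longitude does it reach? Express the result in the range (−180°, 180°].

Start at -165.71°; shift −212.19° → -377.90°.
-377.90° lies outside (−180°, 180°]; add 360° → -17.90°.

-17.90°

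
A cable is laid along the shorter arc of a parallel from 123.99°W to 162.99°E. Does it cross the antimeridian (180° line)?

Yes

Naïve |162.99 − -123.99| = 286.98° > 180°, so the shorter arc goes the other way round — across 180°.
Signed shortest Δλ = ((162.99 − -123.99 + 180) mod 360) − 180 = -73.02°.
Going west by 73.02° from -123.99° passes through 180° before reaching +162.99°.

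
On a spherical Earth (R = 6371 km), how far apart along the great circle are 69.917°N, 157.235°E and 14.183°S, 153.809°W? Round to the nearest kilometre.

10081 km

Δλ = -153.809 − 157.235 = -311.044°; wrapped into (−180°, 180°]: 48.956°.
Δφ = -14.183 − 69.917 = -84.100°.
a = sin²(Δφ/2) + cos φ₁ · cos φ₂ · sin²(Δλ/2) = 0.505759.
c = 2·atan2(√a, √(1−a)) = 1.58231 rad → d = 6371·c ≈ 10080.92 km.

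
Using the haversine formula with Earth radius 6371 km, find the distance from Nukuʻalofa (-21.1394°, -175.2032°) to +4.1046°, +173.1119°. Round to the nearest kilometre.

3082 km

Δλ = 173.1119 − -175.2032 = 348.3151°; wrapped into (−180°, 180°]: -11.6849°.
Δφ = 4.1046 − -21.1394 = 25.2440°.
a = sin²(Δφ/2) + cos φ₁ · cos φ₂ · sin²(Δλ/2) = 0.057390.
c = 2·atan2(√a, √(1−a)) = 0.48383 rad → d = 6371·c ≈ 3082.48 km.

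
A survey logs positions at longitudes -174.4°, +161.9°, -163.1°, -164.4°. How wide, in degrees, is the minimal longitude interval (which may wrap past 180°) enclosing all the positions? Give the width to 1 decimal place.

35.0°

Sort the longitudes: -174.4°, -164.4°, -163.1°, +161.9°.
Eastward gaps between consecutive values (wrapping around): 10.0°, 1.3°, 325.0°, 23.7°.
Largest gap = 325.0° ⇒ minimal covering band is its complement: 360° − 325.0° = 35.0°.
Band runs from +161.9° eastward to -163.1°, crossing the antimeridian.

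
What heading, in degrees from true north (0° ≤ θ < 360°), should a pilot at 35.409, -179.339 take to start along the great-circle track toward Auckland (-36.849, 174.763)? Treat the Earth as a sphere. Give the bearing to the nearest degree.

Δλ = 174.763 − -179.339 = 354.102°; wrapped into (−180°, 180°]: -5.898°.
θ = atan2( sin Δλ · cos φ₂ , cos φ₁ · sin φ₂ − sin φ₁ · cos φ₂ · cos Δλ )
  = atan2(-0.08223, -0.94998) = -175.053° → normalised to [0°, 360°): 184.947°.

185°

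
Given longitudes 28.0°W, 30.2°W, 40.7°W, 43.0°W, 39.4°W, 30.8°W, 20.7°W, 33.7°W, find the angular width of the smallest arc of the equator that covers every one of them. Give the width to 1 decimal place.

Sort the longitudes: -43.0°, -40.7°, -39.4°, -33.7°, -30.8°, -30.2°, -28.0°, -20.7°.
Eastward gaps between consecutive values (wrapping around): 2.3°, 1.3°, 5.7°, 2.9°, 0.6°, 2.2°, 7.3°, 337.7°.
Largest gap = 337.7° ⇒ minimal covering band is its complement: 360° − 337.7° = 22.3°.
Band runs from -43.0° eastward to -20.7°.

22.3°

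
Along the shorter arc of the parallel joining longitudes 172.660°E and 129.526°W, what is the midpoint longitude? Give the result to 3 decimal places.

158.433°W

Signed shortest Δλ from +172.660° to -129.526° is +57.814°.
Midpoint longitude = +172.660° + (+57.814°)/2 = +172.660° + 28.907° = +201.567°.
Normalise into (−180°, 180°]: -158.433°.
(The naïve average (+172.660 + -129.526)/2 = 21.567° is on the wrong side of the globe.)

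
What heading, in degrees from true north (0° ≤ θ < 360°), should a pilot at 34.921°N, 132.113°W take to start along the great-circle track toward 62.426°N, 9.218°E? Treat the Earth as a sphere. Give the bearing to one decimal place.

17.2°

Δλ = 9.218 − -132.113 = 141.331°.
θ = atan2( sin Δλ · cos φ₂ , cos φ₁ · sin φ₂ − sin φ₁ · cos φ₂ · cos Δλ )
  = atan2(0.28923, 0.93370) = 17.211° → normalised to [0°, 360°): 17.211°.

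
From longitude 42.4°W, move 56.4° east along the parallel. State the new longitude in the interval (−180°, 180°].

14.0°E

Start at -42.4°; shift +56.4° → +14.0°.
+14.0° already lies in (−180°, 180°].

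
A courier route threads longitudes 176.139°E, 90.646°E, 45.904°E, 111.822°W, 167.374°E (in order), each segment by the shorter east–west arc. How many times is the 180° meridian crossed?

1

Leg 1: +176.139° → +90.646°, shortest Δλ = -85.493° (west) — does not cross 180°.
Leg 2: +90.646° → +45.904°, shortest Δλ = -44.742° (west) — does not cross 180°.
Leg 3: +45.904° → -111.822°, shortest Δλ = -157.726° (west) — does not cross 180°.
Leg 4: -111.822° → +167.374°, shortest Δλ = -80.804° (west) — crosses 180°.
Total crossings: 1.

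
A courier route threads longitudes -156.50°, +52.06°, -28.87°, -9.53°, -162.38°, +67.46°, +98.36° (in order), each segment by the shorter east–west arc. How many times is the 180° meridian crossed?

2

Leg 1: -156.50° → +52.06°, shortest Δλ = -151.44° (west) — crosses 180°.
Leg 2: +52.06° → -28.87°, shortest Δλ = -80.93° (west) — does not cross 180°.
Leg 3: -28.87° → -9.53°, shortest Δλ = 19.34° (east) — does not cross 180°.
Leg 4: -9.53° → -162.38°, shortest Δλ = -152.85° (west) — does not cross 180°.
Leg 5: -162.38° → +67.46°, shortest Δλ = -130.16° (west) — crosses 180°.
Leg 6: +67.46° → +98.36°, shortest Δλ = 30.9° (east) — does not cross 180°.
Total crossings: 2.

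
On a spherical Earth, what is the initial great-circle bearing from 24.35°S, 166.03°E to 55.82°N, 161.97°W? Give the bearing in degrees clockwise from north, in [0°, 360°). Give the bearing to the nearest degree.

Δλ = -161.97 − 166.03 = -328.00°; wrapped into (−180°, 180°]: 32.00°.
θ = atan2( sin Δλ · cos φ₂ , cos φ₁ · sin φ₂ − sin φ₁ · cos φ₂ · cos Δλ )
  = atan2(0.29771, 0.95012) = 17.398° → normalised to [0°, 360°): 17.398°.

17°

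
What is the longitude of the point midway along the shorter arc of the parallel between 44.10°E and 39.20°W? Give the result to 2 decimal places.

Signed shortest Δλ from +44.10° to -39.20° is -83.30°.
Midpoint longitude = +44.10° + (-83.30°)/2 = +44.10° − 41.65° = +2.45°.

2.45°E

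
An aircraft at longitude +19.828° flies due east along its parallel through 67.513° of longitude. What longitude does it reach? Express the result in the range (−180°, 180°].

Start at +19.828°; shift +67.513° → +87.341°.
+87.341° already lies in (−180°, 180°].

+87.341°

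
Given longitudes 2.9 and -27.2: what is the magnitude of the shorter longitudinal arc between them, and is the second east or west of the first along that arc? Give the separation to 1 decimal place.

30.1° west

Raw difference: -27.2 − 2.9 = -30.1°.
Normalise into (−180°, 180°]: -30.1° stays -30.1°.
Negative ⇒ the second point lies to the west; separation 30.1°.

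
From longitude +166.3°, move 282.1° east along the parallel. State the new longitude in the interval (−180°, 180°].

+88.4°

Start at +166.3°; shift +282.1° → +448.4°.
+448.4° lies outside (−180°, 180°]; subtract 360° → +88.4°.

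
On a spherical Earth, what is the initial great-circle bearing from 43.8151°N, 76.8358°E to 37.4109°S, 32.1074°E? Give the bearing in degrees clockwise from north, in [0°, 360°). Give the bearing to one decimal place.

214.0°

Δλ = 32.1074 − 76.8358 = -44.7284°.
θ = atan2( sin Δλ · cos φ₂ , cos φ₁ · sin φ₂ − sin φ₁ · cos φ₂ · cos Δλ )
  = atan2(-0.55899, -0.82907) = -146.011° → normalised to [0°, 360°): 213.989°.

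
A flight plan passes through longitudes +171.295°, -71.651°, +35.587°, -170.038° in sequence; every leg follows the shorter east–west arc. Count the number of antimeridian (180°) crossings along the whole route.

Leg 1: +171.295° → -71.651°, shortest Δλ = 117.054° (east) — crosses 180°.
Leg 2: -71.651° → +35.587°, shortest Δλ = 107.238° (east) — does not cross 180°.
Leg 3: +35.587° → -170.038°, shortest Δλ = 154.375° (east) — crosses 180°.
Total crossings: 2.

2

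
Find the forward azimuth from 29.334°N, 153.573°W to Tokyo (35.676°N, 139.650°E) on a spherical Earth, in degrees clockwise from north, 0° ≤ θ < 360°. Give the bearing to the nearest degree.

Δλ = 139.650 − -153.573 = 293.223°; wrapped into (−180°, 180°]: -66.777°.
θ = atan2( sin Δλ · cos φ₂ , cos φ₁ · sin φ₂ − sin φ₁ · cos φ₂ · cos Δλ )
  = atan2(-0.74651, 0.35150) = -64.786° → normalised to [0°, 360°): 295.214°.

295°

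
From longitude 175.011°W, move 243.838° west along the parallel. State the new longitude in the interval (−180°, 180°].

Start at -175.011°; shift −243.838° → -418.849°.
-418.849° lies outside (−180°, 180°]; add 360° → -58.849°.

58.849°W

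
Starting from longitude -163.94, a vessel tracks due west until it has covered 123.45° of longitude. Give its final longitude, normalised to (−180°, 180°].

Start at -163.94°; shift −123.45° → -287.39°.
-287.39° lies outside (−180°, 180°]; add 360° → +72.61°.

+72.61°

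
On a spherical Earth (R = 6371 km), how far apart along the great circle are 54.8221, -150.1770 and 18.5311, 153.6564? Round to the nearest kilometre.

6191 km

Δλ = 153.6564 − -150.1770 = 303.8334°; wrapped into (−180°, 180°]: -56.1666°.
Δφ = 18.5311 − 54.8221 = -36.2910°.
a = sin²(Δφ/2) + cos φ₁ · cos φ₂ · sin²(Δλ/2) = 0.218043.
c = 2·atan2(√a, √(1−a)) = 0.97168 rad → d = 6371·c ≈ 6190.56 km.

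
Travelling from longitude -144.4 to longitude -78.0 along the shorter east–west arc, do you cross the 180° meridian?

Signed shortest Δλ = ((-78.0 − -144.4 + 180) mod 360) − 180 = 66.4°.
Going east by 66.4° from -144.4° reaches -78.0° without touching 180°.

No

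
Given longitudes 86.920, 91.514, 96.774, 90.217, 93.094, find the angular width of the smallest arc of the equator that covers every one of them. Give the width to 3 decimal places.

9.854°

Sort the longitudes: +86.920°, +90.217°, +91.514°, +93.094°, +96.774°.
Eastward gaps between consecutive values (wrapping around): 3.297°, 1.297°, 1.580°, 3.680°, 350.146°.
Largest gap = 350.146° ⇒ minimal covering band is its complement: 360° − 350.146° = 9.854°.
Band runs from +86.920° eastward to +96.774°.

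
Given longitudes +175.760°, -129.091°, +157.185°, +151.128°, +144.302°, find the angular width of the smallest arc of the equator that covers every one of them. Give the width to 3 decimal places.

Sort the longitudes: -129.091°, +144.302°, +151.128°, +157.185°, +175.760°.
Eastward gaps between consecutive values (wrapping around): 273.393°, 6.826°, 6.057°, 18.575°, 55.149°.
Largest gap = 273.393° ⇒ minimal covering band is its complement: 360° − 273.393° = 86.607°.
Band runs from +144.302° eastward to -129.091°, crossing the antimeridian.

86.607°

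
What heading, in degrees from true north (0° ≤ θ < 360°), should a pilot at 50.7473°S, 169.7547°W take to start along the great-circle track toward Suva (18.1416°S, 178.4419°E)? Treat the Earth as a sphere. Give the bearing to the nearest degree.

340°

Δλ = 178.4419 − -169.7547 = 348.1966°; wrapped into (−180°, 180°]: -11.8034°.
θ = atan2( sin Δλ · cos φ₂ , cos φ₁ · sin φ₂ − sin φ₁ · cos φ₂ · cos Δλ )
  = atan2(-0.19439, 0.52329) = -20.378° → normalised to [0°, 360°): 339.622°.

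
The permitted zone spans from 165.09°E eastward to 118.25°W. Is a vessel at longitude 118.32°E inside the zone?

Band width going east from +165.09° to -118.25°: ((-118.25 − 165.09) mod 360) = 76.66°.
Offset of +118.32° east of the west edge: ((118.32 − 165.09) mod 360) = 313.23°.
313.23° > 76.66° ⇒ outside.

No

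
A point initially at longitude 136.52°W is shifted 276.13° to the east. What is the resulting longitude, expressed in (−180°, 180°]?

Start at -136.52°; shift +276.13° → +139.61°.
+139.61° already lies in (−180°, 180°].

139.61°E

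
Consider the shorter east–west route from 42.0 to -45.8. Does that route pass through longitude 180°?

No

Signed shortest Δλ = ((-45.8 − 42.0 + 180) mod 360) − 180 = -87.8°.
Going west by 87.8° from +42.0° reaches -45.8° without touching 180°.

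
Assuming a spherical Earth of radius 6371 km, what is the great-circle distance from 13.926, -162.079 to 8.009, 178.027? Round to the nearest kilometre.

Δλ = 178.027 − -162.079 = 340.106°; wrapped into (−180°, 180°]: -19.894°.
Δφ = 8.009 − 13.926 = -5.917°.
a = sin²(Δφ/2) + cos φ₁ · cos φ₂ · sin²(Δλ/2) = 0.031342.
c = 2·atan2(√a, √(1−a)) = 0.35595 rad → d = 6371·c ≈ 2267.77 km.

2268 km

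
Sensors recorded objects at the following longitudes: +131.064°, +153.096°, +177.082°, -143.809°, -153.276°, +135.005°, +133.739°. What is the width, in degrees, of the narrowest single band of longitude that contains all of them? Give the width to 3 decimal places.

85.127°

Sort the longitudes: -153.276°, -143.809°, +131.064°, +133.739°, +135.005°, +153.096°, +177.082°.
Eastward gaps between consecutive values (wrapping around): 9.467°, 274.873°, 2.675°, 1.266°, 18.091°, 23.986°, 29.642°.
Largest gap = 274.873° ⇒ minimal covering band is its complement: 360° − 274.873° = 85.127°.
Band runs from +131.064° eastward to -143.809°, crossing the antimeridian.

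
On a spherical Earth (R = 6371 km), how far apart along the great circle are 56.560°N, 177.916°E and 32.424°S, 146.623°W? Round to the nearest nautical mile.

5640 nmi

Δλ = -146.623 − 177.916 = -324.539°; wrapped into (−180°, 180°]: 35.461°.
Δφ = -32.424 − 56.560 = -88.984°.
a = sin²(Δφ/2) + cos φ₁ · cos φ₂ · sin²(Δλ/2) = 0.534275.
c = 2·atan2(√a, √(1−a)) = 1.63940 rad → d = 6371·c ≈ 10444.62 km ≈ 5639.64 nmi.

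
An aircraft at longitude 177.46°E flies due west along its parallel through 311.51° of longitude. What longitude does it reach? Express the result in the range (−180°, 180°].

134.05°W

Start at +177.46°; shift −311.51° → -134.05°.
-134.05° already lies in (−180°, 180°].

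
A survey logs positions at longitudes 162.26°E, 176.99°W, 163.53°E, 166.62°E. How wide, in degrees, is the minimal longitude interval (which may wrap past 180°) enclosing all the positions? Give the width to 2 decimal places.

Sort the longitudes: -176.99°, +162.26°, +163.53°, +166.62°.
Eastward gaps between consecutive values (wrapping around): 339.25°, 1.27°, 3.09°, 16.39°.
Largest gap = 339.25° ⇒ minimal covering band is its complement: 360° − 339.25° = 20.75°.
Band runs from +162.26° eastward to -176.99°, crossing the antimeridian.

20.75°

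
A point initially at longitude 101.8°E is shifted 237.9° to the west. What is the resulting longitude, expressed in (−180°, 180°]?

Start at +101.8°; shift −237.9° → -136.1°.
-136.1° already lies in (−180°, 180°].

136.1°W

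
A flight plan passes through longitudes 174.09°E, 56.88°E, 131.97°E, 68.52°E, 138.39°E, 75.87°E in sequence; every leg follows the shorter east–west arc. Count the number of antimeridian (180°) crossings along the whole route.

Leg 1: +174.09° → +56.88°, shortest Δλ = -117.21° (west) — does not cross 180°.
Leg 2: +56.88° → +131.97°, shortest Δλ = 75.09° (east) — does not cross 180°.
Leg 3: +131.97° → +68.52°, shortest Δλ = -63.45° (west) — does not cross 180°.
Leg 4: +68.52° → +138.39°, shortest Δλ = 69.87° (east) — does not cross 180°.
Leg 5: +138.39° → +75.87°, shortest Δλ = -62.52° (west) — does not cross 180°.
Total crossings: 0.

0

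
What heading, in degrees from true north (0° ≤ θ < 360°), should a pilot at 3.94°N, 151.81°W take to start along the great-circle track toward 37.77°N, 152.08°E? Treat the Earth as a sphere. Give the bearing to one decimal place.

Δλ = 152.08 − -151.81 = 303.89°; wrapped into (−180°, 180°]: -56.11°.
θ = atan2( sin Δλ · cos φ₂ , cos φ₁ · sin φ₂ − sin φ₁ · cos φ₂ · cos Δλ )
  = atan2(-0.65618, 0.58076) = -48.489° → normalised to [0°, 360°): 311.511°.

311.5°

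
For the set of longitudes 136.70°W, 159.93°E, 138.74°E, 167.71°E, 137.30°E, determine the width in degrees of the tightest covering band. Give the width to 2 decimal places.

Sort the longitudes: -136.70°, +137.30°, +138.74°, +159.93°, +167.71°.
Eastward gaps between consecutive values (wrapping around): 274.00°, 1.44°, 21.19°, 7.78°, 55.59°.
Largest gap = 274.00° ⇒ minimal covering band is its complement: 360° − 274.00° = 86.00°.
Band runs from +137.30° eastward to -136.70°, crossing the antimeridian.

86.00°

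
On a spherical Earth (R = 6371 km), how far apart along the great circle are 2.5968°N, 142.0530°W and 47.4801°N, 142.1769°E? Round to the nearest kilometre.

Δλ = 142.1769 − -142.0530 = 284.2299°; wrapped into (−180°, 180°]: -75.7701°.
Δφ = 47.4801 − 2.5968 = 44.8833°.
a = sin²(Δφ/2) + cos φ₁ · cos φ₂ · sin²(Δλ/2) = 0.400323.
c = 2·atan2(√a, √(1−a)) = 1.37010 rad → d = 6371·c ≈ 8728.89 km.

8729 km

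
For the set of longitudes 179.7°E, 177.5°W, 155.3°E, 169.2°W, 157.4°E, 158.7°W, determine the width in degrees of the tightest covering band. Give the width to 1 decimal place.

Sort the longitudes: -177.5°, -169.2°, -158.7°, +155.3°, +157.4°, +179.7°.
Eastward gaps between consecutive values (wrapping around): 8.3°, 10.5°, 314.0°, 2.1°, 22.3°, 2.8°.
Largest gap = 314.0° ⇒ minimal covering band is its complement: 360° − 314.0° = 46.0°.
Band runs from +155.3° eastward to -158.7°, crossing the antimeridian.

46.0°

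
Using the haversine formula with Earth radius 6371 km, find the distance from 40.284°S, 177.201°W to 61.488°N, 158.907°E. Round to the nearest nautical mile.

Δλ = 158.907 − -177.201 = 336.108°; wrapped into (−180°, 180°]: -23.892°.
Δφ = 61.488 − -40.284 = 101.772°.
a = sin²(Δφ/2) + cos φ₁ · cos φ₂ · sin²(Δλ/2) = 0.617610.
c = 2·atan2(√a, √(1−a)) = 1.80824 rad → d = 6371·c ≈ 11520.31 km ≈ 6220.47 nmi.

6220 nmi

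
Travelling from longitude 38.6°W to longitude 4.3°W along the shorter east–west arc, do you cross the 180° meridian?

Signed shortest Δλ = ((-4.3 − -38.6 + 180) mod 360) − 180 = 34.3°.
Going east by 34.3° from -38.6° reaches -4.3° without touching 180°.

No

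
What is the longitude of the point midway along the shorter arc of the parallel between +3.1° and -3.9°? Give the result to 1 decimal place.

Signed shortest Δλ from +3.1° to -3.9° is -7.0°.
Midpoint longitude = +3.1° + (-7.0°)/2 = +3.1° − 3.5° = -0.4°.

-0.4°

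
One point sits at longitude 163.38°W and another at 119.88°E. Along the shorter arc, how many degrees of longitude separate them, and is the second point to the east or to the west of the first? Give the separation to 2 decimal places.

Raw difference: 119.88 − -163.38 = 283.26°.
Normalise into (−180°, 180°]: 283.26° − 360° = -76.74°.
Negative ⇒ the second point lies to the west; separation 76.74°.

76.74° west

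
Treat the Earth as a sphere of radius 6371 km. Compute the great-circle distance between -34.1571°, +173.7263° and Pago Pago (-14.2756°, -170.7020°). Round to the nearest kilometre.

2709 km

Δλ = -170.7020 − 173.7263 = -344.4283°; wrapped into (−180°, 180°]: 15.5717°.
Δφ = -14.2756 − -34.1571 = 19.8815°.
a = sin²(Δφ/2) + cos φ₁ · cos φ₂ · sin²(Δλ/2) = 0.044519.
c = 2·atan2(√a, √(1−a)) = 0.42518 rad → d = 6371·c ≈ 2708.85 km.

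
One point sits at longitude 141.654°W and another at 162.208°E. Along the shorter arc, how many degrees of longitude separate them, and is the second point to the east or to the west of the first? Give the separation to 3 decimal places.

Raw difference: 162.208 − -141.654 = 303.862°.
Normalise into (−180°, 180°]: 303.862° − 360° = -56.138°.
Negative ⇒ the second point lies to the west; separation 56.138°.

56.138° west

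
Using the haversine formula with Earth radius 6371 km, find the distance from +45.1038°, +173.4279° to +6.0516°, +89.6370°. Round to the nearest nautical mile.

Δλ = 89.6370 − 173.4279 = -83.7909°.
Δφ = 6.0516 − 45.1038 = -39.0522°.
a = sin²(Δφ/2) + cos φ₁ · cos φ₂ · sin²(Δλ/2) = 0.424702.
c = 2·atan2(√a, √(1−a)) = 1.41963 rad → d = 6371·c ≈ 9044.43 km ≈ 4883.60 nmi.

4884 nmi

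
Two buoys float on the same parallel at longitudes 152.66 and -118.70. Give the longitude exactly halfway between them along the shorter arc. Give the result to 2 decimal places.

-163.02°

Signed shortest Δλ from +152.66° to -118.70° is +88.64°.
Midpoint longitude = +152.66° + (+88.64°)/2 = +152.66° + 44.32° = +196.98°.
Normalise into (−180°, 180°]: -163.02°.
(The naïve average (+152.66 + -118.70)/2 = 16.98° is on the wrong side of the globe.)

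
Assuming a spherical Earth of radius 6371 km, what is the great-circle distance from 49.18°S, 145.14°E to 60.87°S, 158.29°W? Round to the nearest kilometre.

3696 km

Δλ = -158.29 − 145.14 = -303.43°; wrapped into (−180°, 180°]: 56.57°.
Δφ = -60.87 − -49.18 = -11.69°.
a = sin²(Δφ/2) + cos φ₁ · cos φ₂ · sin²(Δλ/2) = 0.081822.
c = 2·atan2(√a, √(1−a)) = 0.58019 rad → d = 6371·c ≈ 3696.42 km.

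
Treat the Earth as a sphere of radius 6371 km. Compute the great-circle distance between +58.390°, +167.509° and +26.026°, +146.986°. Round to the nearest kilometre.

Δλ = 146.986 − 167.509 = -20.523°.
Δφ = 26.026 − 58.390 = -32.364°.
a = sin²(Δφ/2) + cos φ₁ · cos φ₂ · sin²(Δλ/2) = 0.092614.
c = 2·atan2(√a, √(1−a)) = 0.61846 rad → d = 6371·c ≈ 3940.21 km.

3940 km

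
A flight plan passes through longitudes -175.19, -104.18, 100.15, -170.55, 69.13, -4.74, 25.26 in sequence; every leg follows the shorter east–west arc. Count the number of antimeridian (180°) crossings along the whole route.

Leg 1: -175.19° → -104.18°, shortest Δλ = 71.01° (east) — does not cross 180°.
Leg 2: -104.18° → +100.15°, shortest Δλ = -155.67° (west) — crosses 180°.
Leg 3: +100.15° → -170.55°, shortest Δλ = 89.3° (east) — crosses 180°.
Leg 4: -170.55° → +69.13°, shortest Δλ = -120.32° (west) — crosses 180°.
Leg 5: +69.13° → -4.74°, shortest Δλ = -73.87° (west) — does not cross 180°.
Leg 6: -4.74° → +25.26°, shortest Δλ = 30.0° (east) — does not cross 180°.
Total crossings: 3.

3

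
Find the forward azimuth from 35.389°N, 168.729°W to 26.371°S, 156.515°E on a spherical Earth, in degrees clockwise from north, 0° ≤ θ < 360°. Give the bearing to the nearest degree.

Δλ = 156.515 − -168.729 = 325.244°; wrapped into (−180°, 180°]: -34.756°.
θ = atan2( sin Δλ · cos φ₂ , cos φ₁ · sin φ₂ − sin φ₁ · cos φ₂ · cos Δλ )
  = atan2(-0.51076, -0.78840) = -147.063° → normalised to [0°, 360°): 212.937°.

213°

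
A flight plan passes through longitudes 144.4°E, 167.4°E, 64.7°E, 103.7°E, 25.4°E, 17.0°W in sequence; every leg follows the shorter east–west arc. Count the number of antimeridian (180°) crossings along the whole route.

0

Leg 1: +144.4° → +167.4°, shortest Δλ = 23.0° (east) — does not cross 180°.
Leg 2: +167.4° → +64.7°, shortest Δλ = -102.7° (west) — does not cross 180°.
Leg 3: +64.7° → +103.7°, shortest Δλ = 39.0° (east) — does not cross 180°.
Leg 4: +103.7° → +25.4°, shortest Δλ = -78.3° (west) — does not cross 180°.
Leg 5: +25.4° → -17.0°, shortest Δλ = -42.4° (west) — does not cross 180°.
Total crossings: 0.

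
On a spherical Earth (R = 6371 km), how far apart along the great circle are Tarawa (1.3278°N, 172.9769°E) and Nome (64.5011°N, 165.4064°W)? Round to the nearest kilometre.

7239 km

Δλ = -165.4064 − 172.9769 = -338.3833°; wrapped into (−180°, 180°]: 21.6167°.
Δφ = 64.5011 − 1.3278 = 63.1733°.
a = sin²(Δφ/2) + cos φ₁ · cos φ₂ · sin²(Δλ/2) = 0.289488.
c = 2·atan2(√a, √(1−a)) = 1.13622 rad → d = 6371·c ≈ 7238.87 km.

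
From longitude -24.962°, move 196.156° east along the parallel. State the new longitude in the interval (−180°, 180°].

+171.194°

Start at -24.962°; shift +196.156° → +171.194°.
+171.194° already lies in (−180°, 180°].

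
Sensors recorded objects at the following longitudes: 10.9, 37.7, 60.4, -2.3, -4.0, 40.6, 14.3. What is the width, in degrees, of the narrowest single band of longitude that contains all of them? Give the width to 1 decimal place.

Sort the longitudes: -4.0°, -2.3°, +10.9°, +14.3°, +37.7°, +40.6°, +60.4°.
Eastward gaps between consecutive values (wrapping around): 1.7°, 13.2°, 3.4°, 23.4°, 2.9°, 19.8°, 295.6°.
Largest gap = 295.6° ⇒ minimal covering band is its complement: 360° − 295.6° = 64.4°.
Band runs from -4.0° eastward to +60.4°.

64.4°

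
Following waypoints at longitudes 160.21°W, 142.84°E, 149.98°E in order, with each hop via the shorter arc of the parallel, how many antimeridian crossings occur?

1

Leg 1: -160.21° → +142.84°, shortest Δλ = -56.95° (west) — crosses 180°.
Leg 2: +142.84° → +149.98°, shortest Δλ = 7.14° (east) — does not cross 180°.
Total crossings: 1.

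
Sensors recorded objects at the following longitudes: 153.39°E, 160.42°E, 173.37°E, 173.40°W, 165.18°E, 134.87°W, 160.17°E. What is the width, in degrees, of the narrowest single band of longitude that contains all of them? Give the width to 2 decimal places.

71.74°

Sort the longitudes: -173.40°, -134.87°, +153.39°, +160.17°, +160.42°, +165.18°, +173.37°.
Eastward gaps between consecutive values (wrapping around): 38.53°, 288.26°, 6.78°, 0.25°, 4.76°, 8.19°, 13.23°.
Largest gap = 288.26° ⇒ minimal covering band is its complement: 360° − 288.26° = 71.74°.
Band runs from +153.39° eastward to -134.87°, crossing the antimeridian.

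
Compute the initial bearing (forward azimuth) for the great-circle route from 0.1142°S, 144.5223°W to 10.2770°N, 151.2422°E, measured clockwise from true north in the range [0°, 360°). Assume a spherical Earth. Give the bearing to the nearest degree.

Δλ = 151.2422 − -144.5223 = 295.7645°; wrapped into (−180°, 180°]: -64.2355°.
θ = atan2( sin Δλ · cos φ₂ , cos φ₁ · sin φ₂ − sin φ₁ · cos φ₂ · cos Δλ )
  = atan2(-0.88614, 0.17926) = -78.564° → normalised to [0°, 360°): 281.436°.

281°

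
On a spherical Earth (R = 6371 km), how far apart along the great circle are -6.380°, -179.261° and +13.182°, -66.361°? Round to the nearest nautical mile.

6826 nmi

Δλ = -66.361 − -179.261 = 112.900°.
Δφ = 13.182 − -6.380 = 19.562°.
a = sin²(Δφ/2) + cos φ₁ · cos φ₂ · sin²(Δλ/2) = 0.700933.
c = 2·atan2(√a, √(1−a)) = 1.98435 rad → d = 6371·c ≈ 12642.29 km ≈ 6826.29 nmi.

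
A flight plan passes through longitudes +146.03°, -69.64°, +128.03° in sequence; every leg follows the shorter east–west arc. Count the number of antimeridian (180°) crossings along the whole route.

2

Leg 1: +146.03° → -69.64°, shortest Δλ = 144.33° (east) — crosses 180°.
Leg 2: -69.64° → +128.03°, shortest Δλ = -162.33° (west) — crosses 180°.
Total crossings: 2.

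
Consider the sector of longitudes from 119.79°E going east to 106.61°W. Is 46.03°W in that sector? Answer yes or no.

Band width going east from +119.79° to -106.61°: ((-106.61 − 119.79) mod 360) = 133.60°.
Offset of -46.03° east of the west edge: ((-46.03 − 119.79) mod 360) = 194.18°.
194.18° > 133.60° ⇒ outside.

No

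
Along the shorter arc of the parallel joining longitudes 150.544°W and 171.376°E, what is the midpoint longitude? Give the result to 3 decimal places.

Signed shortest Δλ from -150.544° to +171.376° is -38.080°.
Midpoint longitude = -150.544° + (-38.080°)/2 = -150.544° − 19.040° = -169.584°.
(The naïve average (-150.544 + +171.376)/2 = 10.416° is on the wrong side of the globe.)

169.584°W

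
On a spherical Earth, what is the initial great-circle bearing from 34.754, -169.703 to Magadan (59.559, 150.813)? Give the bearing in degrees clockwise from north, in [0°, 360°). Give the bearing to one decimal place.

Δλ = 150.813 − -169.703 = 320.516°; wrapped into (−180°, 180°]: -39.484°.
θ = atan2( sin Δλ · cos φ₂ , cos φ₁ · sin φ₂ − sin φ₁ · cos φ₂ · cos Δλ )
  = atan2(-0.32216, 0.48544) = -33.570° → normalised to [0°, 360°): 326.430°.

326.4°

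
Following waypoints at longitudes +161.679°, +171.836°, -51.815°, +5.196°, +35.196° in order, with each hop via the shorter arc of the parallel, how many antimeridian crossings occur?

1

Leg 1: +161.679° → +171.836°, shortest Δλ = 10.157° (east) — does not cross 180°.
Leg 2: +171.836° → -51.815°, shortest Δλ = 136.349° (east) — crosses 180°.
Leg 3: -51.815° → +5.196°, shortest Δλ = 57.011° (east) — does not cross 180°.
Leg 4: +5.196° → +35.196°, shortest Δλ = 30.0° (east) — does not cross 180°.
Total crossings: 1.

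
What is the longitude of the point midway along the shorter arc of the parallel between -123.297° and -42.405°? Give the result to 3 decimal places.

-82.851°

Signed shortest Δλ from -123.297° to -42.405° is +80.892°.
Midpoint longitude = -123.297° + (+80.892°)/2 = -123.297° + 40.446° = -82.851°.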